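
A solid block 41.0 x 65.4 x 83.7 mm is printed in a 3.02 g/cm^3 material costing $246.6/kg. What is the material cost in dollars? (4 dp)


V = 41.0 * 65.4 * 83.7 = 224433.18 mm^3 = 224.43318 cm^3
Mass = 224.43318 * 3.02 / 1000 = 0.6777882 kg
Cost = 0.6777882 * 246.6 = 167.1426 $


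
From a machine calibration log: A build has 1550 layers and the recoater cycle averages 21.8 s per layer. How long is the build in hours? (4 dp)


t = 1550 * 21.8 / 3600 = 9.3861 hrs


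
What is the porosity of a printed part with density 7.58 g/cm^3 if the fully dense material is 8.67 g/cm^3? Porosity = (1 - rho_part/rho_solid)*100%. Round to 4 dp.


Porosity = (1-7.58/8.67)*100 = 12.5721 %


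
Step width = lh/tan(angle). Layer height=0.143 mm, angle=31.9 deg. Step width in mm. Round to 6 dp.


step = 0.143 / tan(31.9) = 0.229739 mm


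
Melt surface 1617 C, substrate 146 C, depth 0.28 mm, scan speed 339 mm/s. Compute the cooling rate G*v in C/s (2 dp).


G = (1617-146)/0.28 = 5253.57142857 C/mm
CR = 5253.57142857 * 339 = 1780960.71 C/s


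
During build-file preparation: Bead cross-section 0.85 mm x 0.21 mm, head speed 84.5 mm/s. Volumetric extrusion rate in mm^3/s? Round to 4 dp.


Rate = 0.85 * 0.21 * 84.5 = 15.0833 mm^3/s


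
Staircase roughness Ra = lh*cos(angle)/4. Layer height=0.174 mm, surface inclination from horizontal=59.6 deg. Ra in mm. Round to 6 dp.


Ra = 0.174 * cos(59.6) / 4 = 0.022012 mm


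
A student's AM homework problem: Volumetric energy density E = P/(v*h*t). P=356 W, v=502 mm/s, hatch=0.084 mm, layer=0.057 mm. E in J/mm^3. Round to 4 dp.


E = 356 / (502*0.084*0.057) = 148.1126 J/mm^3


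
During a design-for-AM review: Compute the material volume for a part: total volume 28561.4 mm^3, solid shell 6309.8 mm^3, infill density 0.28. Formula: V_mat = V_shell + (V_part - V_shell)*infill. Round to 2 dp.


V_infill = (28561.4 - 6309.8) * 0.28 = 6230.45
V_total = 6309.8 + 6230.45 = 12540.25 mm^3


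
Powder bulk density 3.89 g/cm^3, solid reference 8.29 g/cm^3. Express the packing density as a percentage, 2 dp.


Packing = (3.89/8.29)*100 = 46.92 %


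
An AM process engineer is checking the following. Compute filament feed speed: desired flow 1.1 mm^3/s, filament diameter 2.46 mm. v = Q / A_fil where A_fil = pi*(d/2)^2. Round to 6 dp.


A = pi*(2.46/2)^2 = 4.752916
v = 1.1 / 4.752916 = 0.231437 mm/s


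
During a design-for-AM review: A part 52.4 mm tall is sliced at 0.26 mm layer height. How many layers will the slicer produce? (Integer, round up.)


Layers = ceil(52.4/0.26) = 202


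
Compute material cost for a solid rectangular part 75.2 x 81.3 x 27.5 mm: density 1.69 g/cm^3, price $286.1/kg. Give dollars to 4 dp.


V = 75.2 * 81.3 * 27.5 = 168128.4 mm^3 = 168.1284 cm^3
Mass = 168.1284 * 1.69 / 1000 = 0.284137 kg
Cost = 0.284137 * 286.1 = 81.2916 $


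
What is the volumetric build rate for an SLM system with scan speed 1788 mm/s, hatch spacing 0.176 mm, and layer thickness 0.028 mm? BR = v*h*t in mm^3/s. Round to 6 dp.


Rate = 1788 * 0.176 * 0.028 = 8.811264 mm^3/s


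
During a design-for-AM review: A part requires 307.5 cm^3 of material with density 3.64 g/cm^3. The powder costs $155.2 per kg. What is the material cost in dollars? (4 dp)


Mass = 307.5*3.64/1000 = 1.1193 kg
Cost = 1.1193 * 155.2 = 173.7154 $


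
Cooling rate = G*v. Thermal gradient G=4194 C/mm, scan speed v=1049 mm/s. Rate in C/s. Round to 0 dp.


CR = 4194 * 1049 = 4399506 C/s


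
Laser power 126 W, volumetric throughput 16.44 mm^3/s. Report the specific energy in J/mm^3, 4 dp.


SE = 126 / 16.44 = 7.6642 J/mm^3


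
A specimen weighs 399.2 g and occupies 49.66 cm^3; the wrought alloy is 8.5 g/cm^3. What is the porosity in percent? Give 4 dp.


rho_part = 399.2 / 49.66 = 8.03866291 g/cm^3
Porosity = (1 - 8.03866291/8.5)*100 = 5.4275 %


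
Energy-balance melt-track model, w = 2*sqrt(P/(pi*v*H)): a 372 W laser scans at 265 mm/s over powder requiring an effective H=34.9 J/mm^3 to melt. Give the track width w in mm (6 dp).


w = 2*sqrt(372/(pi*265*34.9)) = 0.226303 mm


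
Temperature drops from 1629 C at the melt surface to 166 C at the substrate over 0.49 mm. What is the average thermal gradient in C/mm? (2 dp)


G = (1629-166)/0.49 = 2985.71 C/mm


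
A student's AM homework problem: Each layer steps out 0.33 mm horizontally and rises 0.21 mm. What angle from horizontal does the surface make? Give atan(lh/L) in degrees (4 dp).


angle = atan(0.21/0.33) = 32.4712 degrees


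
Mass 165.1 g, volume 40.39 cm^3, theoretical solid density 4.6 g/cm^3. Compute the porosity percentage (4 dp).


rho_part = 165.1 / 40.39 = 4.08764546 g/cm^3
Porosity = (1 - 4.08764546/4.6)*100 = 11.1381 %


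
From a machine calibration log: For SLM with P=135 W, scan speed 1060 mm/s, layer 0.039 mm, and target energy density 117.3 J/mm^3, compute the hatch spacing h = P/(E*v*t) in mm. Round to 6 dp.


h = 135 / (117.3*1060*0.039) = 0.02784 mm


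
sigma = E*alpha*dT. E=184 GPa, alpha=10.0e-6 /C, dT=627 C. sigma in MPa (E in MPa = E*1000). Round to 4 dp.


sigma = 184*1000 * 10.0e-6 * 627 = 1153.68 MPa


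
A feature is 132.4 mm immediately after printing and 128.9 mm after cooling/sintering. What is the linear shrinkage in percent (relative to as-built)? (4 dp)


Shrinkage = ((132.4-128.9)/132.4)*100 = 2.6435 %


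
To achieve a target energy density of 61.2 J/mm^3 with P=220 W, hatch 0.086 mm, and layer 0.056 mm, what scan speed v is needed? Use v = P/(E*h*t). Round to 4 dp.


v = 220 / (61.2*0.086*0.056) = 746.4226 mm/s


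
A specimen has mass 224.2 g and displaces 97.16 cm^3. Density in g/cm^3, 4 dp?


rho = 224.2 / 97.16 = 2.3075 g/cm^3


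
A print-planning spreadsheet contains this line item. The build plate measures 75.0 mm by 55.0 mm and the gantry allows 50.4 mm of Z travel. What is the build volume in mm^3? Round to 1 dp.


V = 75.0 * 55.0 * 50.4 = 207900.0 mm^3


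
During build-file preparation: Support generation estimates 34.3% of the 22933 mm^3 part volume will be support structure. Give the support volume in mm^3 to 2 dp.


V_support = 22933 * 0.343 = 7866.02 mm^3


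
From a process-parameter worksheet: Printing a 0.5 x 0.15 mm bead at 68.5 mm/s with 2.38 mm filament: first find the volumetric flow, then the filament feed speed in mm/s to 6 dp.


Q = 0.5 * 0.15 * 68.5 = 5.1375 mm^3/s
A_fil = pi*(2.38/2)^2 = 4.44880936 mm^2
v_feed = 5.1375 / 4.44880936 = 1.154803 mm/s


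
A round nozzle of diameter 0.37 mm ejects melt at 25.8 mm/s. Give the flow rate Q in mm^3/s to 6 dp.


A = pi*(0.37/2)^2 = 0.10752101 mm^2
Q = 0.10752101 * 25.8 = 2.774042 mm^3/s


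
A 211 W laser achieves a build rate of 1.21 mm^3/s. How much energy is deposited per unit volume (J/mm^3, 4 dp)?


SE = 211 / 1.21 = 174.3802 J/mm^3


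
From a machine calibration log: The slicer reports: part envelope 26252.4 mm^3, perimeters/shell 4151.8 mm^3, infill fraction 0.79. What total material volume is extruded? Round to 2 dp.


V_infill = (26252.4 - 4151.8) * 0.79 = 17459.47
V_total = 4151.8 + 17459.47 = 21611.27 mm^3


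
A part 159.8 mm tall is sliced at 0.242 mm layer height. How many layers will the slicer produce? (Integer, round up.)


Layers = ceil(159.8/0.242) = 661


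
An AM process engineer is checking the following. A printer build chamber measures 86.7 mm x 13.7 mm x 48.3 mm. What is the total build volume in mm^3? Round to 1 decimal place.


V = 86.7 * 13.7 * 48.3 = 57370.3 mm^3


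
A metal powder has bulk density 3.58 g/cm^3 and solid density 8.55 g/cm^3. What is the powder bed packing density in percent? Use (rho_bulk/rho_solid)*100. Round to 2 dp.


Packing = (3.58/8.55)*100 = 41.87 %


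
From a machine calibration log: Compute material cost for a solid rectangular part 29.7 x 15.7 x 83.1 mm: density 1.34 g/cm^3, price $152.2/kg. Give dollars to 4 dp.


V = 29.7 * 15.7 * 83.1 = 38748.699 mm^3 = 38.748699 cm^3
Mass = 38.748699 * 1.34 / 1000 = 0.05192326 kg
Cost = 0.05192326 * 152.2 = 7.9027 $


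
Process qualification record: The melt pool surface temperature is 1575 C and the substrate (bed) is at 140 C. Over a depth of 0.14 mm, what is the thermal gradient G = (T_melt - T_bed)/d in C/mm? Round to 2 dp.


G = (1575-140)/0.14 = 10250.0 C/mm


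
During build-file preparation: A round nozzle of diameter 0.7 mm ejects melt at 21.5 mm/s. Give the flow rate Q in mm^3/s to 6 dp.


A = pi*(0.7/2)^2 = 0.3848451 mm^2
Q = 0.3848451 * 21.5 = 8.27417 mm^3/s


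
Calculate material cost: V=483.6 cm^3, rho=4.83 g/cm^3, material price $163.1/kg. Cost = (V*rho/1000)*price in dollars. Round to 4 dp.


Mass = 483.6*4.83/1000 = 2.335788 kg
Cost = 2.335788 * 163.1 = 380.967 $


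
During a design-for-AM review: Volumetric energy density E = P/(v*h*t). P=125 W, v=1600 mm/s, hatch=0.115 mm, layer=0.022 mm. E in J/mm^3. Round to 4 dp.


E = 125 / (1600*0.115*0.022) = 30.8794 J/mm^3


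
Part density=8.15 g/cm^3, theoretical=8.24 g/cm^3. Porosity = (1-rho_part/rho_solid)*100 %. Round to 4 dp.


Porosity = (1-8.15/8.24)*100 = 1.0922 %


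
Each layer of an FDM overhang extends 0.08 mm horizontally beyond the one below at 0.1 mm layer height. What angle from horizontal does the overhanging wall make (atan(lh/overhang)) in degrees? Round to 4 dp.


angle = atan(0.1/0.08) = 51.3402 degrees


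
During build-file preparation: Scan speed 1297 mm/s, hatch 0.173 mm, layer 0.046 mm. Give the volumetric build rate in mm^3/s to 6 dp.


Rate = 1297 * 0.173 * 0.046 = 10.321526 mm^3/s


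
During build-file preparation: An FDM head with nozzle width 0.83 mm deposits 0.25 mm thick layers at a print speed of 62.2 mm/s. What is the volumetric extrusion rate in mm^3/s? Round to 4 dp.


Rate = 0.83 * 0.25 * 62.2 = 12.9065 mm^3/s


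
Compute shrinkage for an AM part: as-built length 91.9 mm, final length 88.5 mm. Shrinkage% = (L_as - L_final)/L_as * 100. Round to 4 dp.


Shrinkage = ((91.9-88.5)/91.9)*100 = 3.6997 %


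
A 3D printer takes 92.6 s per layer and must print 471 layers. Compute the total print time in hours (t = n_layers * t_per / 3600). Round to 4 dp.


t = 471 * 92.6 / 3600 = 12.1152 hrs


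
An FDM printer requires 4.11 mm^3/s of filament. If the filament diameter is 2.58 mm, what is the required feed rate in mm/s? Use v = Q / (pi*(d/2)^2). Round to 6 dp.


A = pi*(2.58/2)^2 = 5.227924
v = 4.11 / 5.227924 = 0.786163 mm/s


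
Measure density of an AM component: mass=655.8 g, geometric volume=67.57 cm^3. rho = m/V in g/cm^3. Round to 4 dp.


rho = 655.8 / 67.57 = 9.7055 g/cm^3


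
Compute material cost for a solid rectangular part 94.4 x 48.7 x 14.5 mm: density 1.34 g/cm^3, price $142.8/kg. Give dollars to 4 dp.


V = 94.4 * 48.7 * 14.5 = 66660.56 mm^3 = 66.66056 cm^3
Mass = 66.66056 * 1.34 / 1000 = 0.08932515 kg
Cost = 0.08932515 * 142.8 = 12.7556 $


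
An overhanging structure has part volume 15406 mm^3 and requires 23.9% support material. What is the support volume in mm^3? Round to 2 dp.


V_support = 15406 * 0.239 = 3682.03 mm^3


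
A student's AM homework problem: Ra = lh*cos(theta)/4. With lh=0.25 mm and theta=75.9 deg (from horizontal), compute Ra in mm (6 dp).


Ra = 0.25 * cos(75.9) / 4 = 0.015226 mm


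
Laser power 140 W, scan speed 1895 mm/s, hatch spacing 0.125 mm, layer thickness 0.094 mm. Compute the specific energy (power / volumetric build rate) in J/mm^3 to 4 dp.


Build rate = 1895 * 0.125 * 0.094 = 22.26625 mm^3/s
SE = 140 / 22.26625 = 6.2875 J/mm^3


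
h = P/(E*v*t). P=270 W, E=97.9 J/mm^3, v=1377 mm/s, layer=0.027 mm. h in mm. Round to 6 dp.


h = 270 / (97.9*1377*0.027) = 0.074179 mm


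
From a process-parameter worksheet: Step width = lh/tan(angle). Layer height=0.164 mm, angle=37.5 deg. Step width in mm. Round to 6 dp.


step = 0.164 / tan(37.5) = 0.213729 mm


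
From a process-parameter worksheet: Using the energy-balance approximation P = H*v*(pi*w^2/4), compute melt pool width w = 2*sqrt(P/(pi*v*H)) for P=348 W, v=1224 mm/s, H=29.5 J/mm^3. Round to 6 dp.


w = 2*sqrt(348/(pi*1224*29.5)) = 0.110775 mm


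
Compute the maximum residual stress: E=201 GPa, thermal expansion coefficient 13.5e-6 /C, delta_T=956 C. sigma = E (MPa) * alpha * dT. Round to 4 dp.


sigma = 201*1000 * 13.5e-6 * 956 = 2594.106 MPa


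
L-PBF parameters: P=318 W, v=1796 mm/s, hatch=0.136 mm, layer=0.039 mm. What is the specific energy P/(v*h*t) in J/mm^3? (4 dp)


Build rate = 1796 * 0.136 * 0.039 = 9.525984 mm^3/s
SE = 318 / 9.525984 = 33.3824 J/mm^3


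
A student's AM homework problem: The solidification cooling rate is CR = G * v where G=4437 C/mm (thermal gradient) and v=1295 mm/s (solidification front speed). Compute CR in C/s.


CR = 4437 * 1295 = 5745915 C/s


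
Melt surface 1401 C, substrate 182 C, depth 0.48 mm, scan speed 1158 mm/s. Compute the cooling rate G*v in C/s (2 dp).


G = (1401-182)/0.48 = 2539.58333333 C/mm
CR = 2539.58333333 * 1158 = 2940837.5 C/s


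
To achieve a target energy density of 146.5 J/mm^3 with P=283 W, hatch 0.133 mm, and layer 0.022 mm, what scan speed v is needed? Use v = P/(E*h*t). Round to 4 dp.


v = 283 / (146.5*0.133*0.022) = 660.1984 mm/s


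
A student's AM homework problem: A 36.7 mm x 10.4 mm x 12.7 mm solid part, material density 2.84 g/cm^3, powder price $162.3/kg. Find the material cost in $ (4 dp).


V = 36.7 * 10.4 * 12.7 = 4847.336 mm^3 = 4.847336 cm^3
Mass = 4.847336 * 2.84 / 1000 = 0.01376643 kg
Cost = 0.01376643 * 162.3 = 2.2343 $


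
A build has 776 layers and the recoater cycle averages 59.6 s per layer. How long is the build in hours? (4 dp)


t = 776 * 59.6 / 3600 = 12.8471 hrs


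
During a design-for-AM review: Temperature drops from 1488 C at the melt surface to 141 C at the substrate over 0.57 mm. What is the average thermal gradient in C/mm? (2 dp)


G = (1488-141)/0.57 = 2363.16 C/mm


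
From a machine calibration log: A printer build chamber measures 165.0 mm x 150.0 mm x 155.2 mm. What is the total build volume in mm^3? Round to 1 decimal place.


V = 165.0 * 150.0 * 155.2 = 3841200.0 mm^3


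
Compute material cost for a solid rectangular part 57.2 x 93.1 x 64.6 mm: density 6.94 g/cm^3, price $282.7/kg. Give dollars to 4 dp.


V = 57.2 * 93.1 * 64.6 = 344015.672 mm^3 = 344.015672 cm^3
Mass = 344.015672 * 6.94 / 1000 = 2.38746876 kg
Cost = 2.38746876 * 282.7 = 674.9374 $


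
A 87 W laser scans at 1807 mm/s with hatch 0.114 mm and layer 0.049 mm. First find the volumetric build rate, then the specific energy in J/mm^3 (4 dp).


Build rate = 1807 * 0.114 * 0.049 = 10.093902 mm^3/s
SE = 87 / 10.093902 = 8.6191 J/mm^3


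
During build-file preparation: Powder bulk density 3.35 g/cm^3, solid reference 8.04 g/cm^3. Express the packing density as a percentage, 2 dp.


Packing = (3.35/8.04)*100 = 41.67 %


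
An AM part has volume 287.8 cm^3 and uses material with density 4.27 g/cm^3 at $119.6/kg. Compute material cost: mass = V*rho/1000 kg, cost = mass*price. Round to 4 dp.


Mass = 287.8*4.27/1000 = 1.228906 kg
Cost = 1.228906 * 119.6 = 146.9772 $


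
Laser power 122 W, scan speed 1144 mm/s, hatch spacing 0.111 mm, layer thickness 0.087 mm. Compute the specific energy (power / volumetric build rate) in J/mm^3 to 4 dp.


Build rate = 1144 * 0.111 * 0.087 = 11.047608 mm^3/s
SE = 122 / 11.047608 = 11.0431 J/mm^3


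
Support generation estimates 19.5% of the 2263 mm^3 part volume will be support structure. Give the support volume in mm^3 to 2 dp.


V_support = 2263 * 0.195 = 441.29 mm^3


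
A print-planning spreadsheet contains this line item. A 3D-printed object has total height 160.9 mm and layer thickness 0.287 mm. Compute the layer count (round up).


Layers = ceil(160.9/0.287) = 561


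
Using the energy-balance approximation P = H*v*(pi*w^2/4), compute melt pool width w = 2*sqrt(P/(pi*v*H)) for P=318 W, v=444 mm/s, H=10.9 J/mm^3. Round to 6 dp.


w = 2*sqrt(318/(pi*444*10.9)) = 0.289244 mm


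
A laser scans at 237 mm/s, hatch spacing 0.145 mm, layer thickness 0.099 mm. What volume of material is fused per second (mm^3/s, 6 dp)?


Rate = 237 * 0.145 * 0.099 = 3.402135 mm^3/s


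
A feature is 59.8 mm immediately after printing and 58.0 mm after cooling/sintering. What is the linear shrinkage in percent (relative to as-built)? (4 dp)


Shrinkage = ((59.8-58.0)/59.8)*100 = 3.01 %


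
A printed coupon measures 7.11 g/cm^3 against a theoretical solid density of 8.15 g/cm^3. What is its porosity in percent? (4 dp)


Porosity = (1-7.11/8.15)*100 = 12.7607 %


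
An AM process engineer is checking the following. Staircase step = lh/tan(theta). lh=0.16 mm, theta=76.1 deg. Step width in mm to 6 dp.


step = 0.16 / tan(76.1) = 0.039596 mm


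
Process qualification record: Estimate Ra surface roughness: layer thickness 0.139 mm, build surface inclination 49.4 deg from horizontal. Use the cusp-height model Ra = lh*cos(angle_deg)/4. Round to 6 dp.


Ra = 0.139 * cos(49.4) / 4 = 0.022614 mm


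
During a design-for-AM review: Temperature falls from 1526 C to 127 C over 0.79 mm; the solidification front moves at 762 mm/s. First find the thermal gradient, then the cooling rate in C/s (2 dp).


G = (1526-127)/0.79 = 1770.88607595 C/mm
CR = 1770.88607595 * 762 = 1349415.19 C/s


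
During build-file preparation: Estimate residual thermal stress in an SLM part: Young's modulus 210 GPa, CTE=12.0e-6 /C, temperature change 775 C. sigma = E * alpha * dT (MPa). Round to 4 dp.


sigma = 210*1000 * 12.0e-6 * 775 = 1953.0 MPa


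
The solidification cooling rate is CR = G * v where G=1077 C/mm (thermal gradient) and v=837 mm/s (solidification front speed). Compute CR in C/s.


CR = 1077 * 837 = 901449 C/s


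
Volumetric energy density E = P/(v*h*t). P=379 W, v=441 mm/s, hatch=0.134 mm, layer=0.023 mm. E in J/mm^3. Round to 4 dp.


E = 379 / (441*0.134*0.023) = 278.8483 J/mm^3


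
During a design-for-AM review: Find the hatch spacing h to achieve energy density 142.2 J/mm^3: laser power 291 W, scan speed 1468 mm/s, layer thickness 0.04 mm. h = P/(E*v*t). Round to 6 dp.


h = 291 / (142.2*1468*0.04) = 0.03485 mm


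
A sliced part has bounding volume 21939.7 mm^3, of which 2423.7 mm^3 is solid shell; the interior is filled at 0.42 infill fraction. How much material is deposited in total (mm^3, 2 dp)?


V_infill = (21939.7 - 2423.7) * 0.42 = 8196.72
V_total = 2423.7 + 8196.72 = 10620.42 mm^3


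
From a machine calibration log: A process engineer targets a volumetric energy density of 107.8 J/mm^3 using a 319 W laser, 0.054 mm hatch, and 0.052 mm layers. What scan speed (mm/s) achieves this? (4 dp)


v = 319 / (107.8*0.054*0.052) = 1053.8403 mm/s


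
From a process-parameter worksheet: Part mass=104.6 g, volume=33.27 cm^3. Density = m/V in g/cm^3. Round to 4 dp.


rho = 104.6 / 33.27 = 3.144 g/cm^3


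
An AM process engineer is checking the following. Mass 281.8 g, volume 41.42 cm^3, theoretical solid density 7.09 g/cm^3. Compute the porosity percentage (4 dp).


rho_part = 281.8 / 41.42 = 6.80347658 g/cm^3
Porosity = (1 - 6.80347658/7.09)*100 = 4.0412 %


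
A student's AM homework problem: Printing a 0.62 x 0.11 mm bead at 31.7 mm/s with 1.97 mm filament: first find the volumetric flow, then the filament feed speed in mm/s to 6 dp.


Q = 0.62 * 0.11 * 31.7 = 2.16194 mm^3/s
A_fil = pi*(1.97/2)^2 = 3.04805173 mm^2
v_feed = 2.16194 / 3.04805173 = 0.709286 mm/s


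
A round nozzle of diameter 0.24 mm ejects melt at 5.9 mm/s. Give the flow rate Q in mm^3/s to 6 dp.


A = pi*(0.24/2)^2 = 0.04523893 mm^2
Q = 0.04523893 * 5.9 = 0.26691 mm^3/s


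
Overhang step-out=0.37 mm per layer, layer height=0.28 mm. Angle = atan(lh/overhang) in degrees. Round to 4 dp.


angle = atan(0.28/0.37) = 37.1169 degrees


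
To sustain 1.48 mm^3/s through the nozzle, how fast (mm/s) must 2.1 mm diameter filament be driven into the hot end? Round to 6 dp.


A = pi*(2.1/2)^2 = 3.463606
v = 1.48 / 3.463606 = 0.4273 mm/s


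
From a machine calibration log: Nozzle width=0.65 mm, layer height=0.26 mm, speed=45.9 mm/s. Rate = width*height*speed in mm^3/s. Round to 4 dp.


Rate = 0.65 * 0.26 * 45.9 = 7.7571 mm^3/s


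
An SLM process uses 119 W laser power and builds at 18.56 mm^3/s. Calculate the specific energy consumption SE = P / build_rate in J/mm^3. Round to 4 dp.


SE = 119 / 18.56 = 6.4116 J/mm^3


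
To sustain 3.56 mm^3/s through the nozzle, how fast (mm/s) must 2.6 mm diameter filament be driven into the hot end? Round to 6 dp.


A = pi*(2.6/2)^2 = 5.309292
v = 3.56 / 5.309292 = 0.670523 mm/s


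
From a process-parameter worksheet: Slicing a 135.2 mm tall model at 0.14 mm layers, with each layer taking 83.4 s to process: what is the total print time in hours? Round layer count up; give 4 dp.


Layers = ceil(135.2/0.14) = 966
t = 966 * 83.4 / 3600 = 22.379 hrs


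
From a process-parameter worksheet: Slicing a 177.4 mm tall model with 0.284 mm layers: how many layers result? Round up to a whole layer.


Layers = ceil(177.4/0.284) = 625


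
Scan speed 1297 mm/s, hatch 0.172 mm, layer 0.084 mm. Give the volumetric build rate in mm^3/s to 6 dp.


Rate = 1297 * 0.172 * 0.084 = 18.739056 mm^3/s


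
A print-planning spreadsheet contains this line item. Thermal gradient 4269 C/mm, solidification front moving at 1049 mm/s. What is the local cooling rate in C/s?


CR = 4269 * 1049 = 4478181 C/s


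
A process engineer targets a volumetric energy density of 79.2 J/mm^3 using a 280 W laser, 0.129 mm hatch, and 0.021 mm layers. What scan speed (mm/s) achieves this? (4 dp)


v = 280 / (79.2*0.129*0.021) = 1305.0401 mm/s


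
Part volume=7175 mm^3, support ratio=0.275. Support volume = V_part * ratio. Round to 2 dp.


V_support = 7175 * 0.275 = 1973.13 mm^3


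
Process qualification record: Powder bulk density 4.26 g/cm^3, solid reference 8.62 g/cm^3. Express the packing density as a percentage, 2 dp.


Packing = (4.26/8.62)*100 = 49.42 %


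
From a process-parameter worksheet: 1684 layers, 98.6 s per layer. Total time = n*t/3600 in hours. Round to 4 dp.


t = 1684 * 98.6 / 3600 = 46.1229 hrs


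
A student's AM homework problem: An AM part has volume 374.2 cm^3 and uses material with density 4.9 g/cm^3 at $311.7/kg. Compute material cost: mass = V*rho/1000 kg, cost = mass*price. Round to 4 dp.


Mass = 374.2*4.9/1000 = 1.83358 kg
Cost = 1.83358 * 311.7 = 571.5269 $


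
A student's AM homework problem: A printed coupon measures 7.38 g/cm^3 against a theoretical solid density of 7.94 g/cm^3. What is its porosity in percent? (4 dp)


Porosity = (1-7.38/7.94)*100 = 7.0529 %


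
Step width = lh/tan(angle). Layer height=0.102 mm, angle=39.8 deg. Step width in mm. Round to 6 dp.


step = 0.102 / tan(39.8) = 0.122424 mm


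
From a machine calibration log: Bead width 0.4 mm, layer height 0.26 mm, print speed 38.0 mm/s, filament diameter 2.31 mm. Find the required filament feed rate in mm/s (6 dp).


Q = 0.4 * 0.26 * 38.0 = 3.952 mm^3/s
A_fil = pi*(2.31/2)^2 = 4.19096314 mm^2
v_feed = 3.952 / 4.19096314 = 0.942981 mm/s


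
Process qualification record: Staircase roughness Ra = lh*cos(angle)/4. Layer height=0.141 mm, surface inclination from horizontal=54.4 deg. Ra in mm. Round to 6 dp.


Ra = 0.141 * cos(54.4) / 4 = 0.02052 mm


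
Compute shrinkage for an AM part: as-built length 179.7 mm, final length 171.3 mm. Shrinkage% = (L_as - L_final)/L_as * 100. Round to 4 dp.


Shrinkage = ((179.7-171.3)/179.7)*100 = 4.6745 %


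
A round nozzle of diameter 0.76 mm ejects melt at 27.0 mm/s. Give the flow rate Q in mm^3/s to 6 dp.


A = pi*(0.76/2)^2 = 0.45364598 mm^2
Q = 0.45364598 * 27.0 = 12.248441 mm^3/s


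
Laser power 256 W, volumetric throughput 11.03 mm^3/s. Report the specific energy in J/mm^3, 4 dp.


SE = 256 / 11.03 = 23.2094 J/mm^3


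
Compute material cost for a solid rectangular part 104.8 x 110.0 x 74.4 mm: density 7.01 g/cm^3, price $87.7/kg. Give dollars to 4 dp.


V = 104.8 * 110.0 * 74.4 = 857683.2 mm^3 = 857.6832 cm^3
Mass = 857.6832 * 7.01 / 1000 = 6.01235923 kg
Cost = 6.01235923 * 87.7 = 527.2839 $


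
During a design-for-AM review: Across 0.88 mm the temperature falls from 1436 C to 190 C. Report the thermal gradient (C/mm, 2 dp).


G = (1436-190)/0.88 = 1415.91 C/mm


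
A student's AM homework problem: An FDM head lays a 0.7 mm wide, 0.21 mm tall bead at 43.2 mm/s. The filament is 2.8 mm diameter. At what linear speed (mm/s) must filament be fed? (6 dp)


Q = 0.7 * 0.21 * 43.2 = 6.3504 mm^3/s
A_fil = pi*(2.8/2)^2 = 6.1575216 mm^2
v_feed = 6.3504 / 6.1575216 = 1.031324 mm/s


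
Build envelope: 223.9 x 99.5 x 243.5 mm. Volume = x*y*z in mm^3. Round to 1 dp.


V = 223.9 * 99.5 * 243.5 = 5424705.2 mm^3


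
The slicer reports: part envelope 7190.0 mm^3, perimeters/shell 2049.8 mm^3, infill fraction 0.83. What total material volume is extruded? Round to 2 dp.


V_infill = (7190.0 - 2049.8) * 0.83 = 4266.37
V_total = 2049.8 + 4266.37 = 6316.17 mm^3


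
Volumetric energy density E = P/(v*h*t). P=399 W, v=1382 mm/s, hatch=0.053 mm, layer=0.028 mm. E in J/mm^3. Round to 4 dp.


E = 399 / (1382*0.053*0.028) = 194.5499 J/mm^3


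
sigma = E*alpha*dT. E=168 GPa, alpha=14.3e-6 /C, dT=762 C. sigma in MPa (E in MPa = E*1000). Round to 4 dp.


sigma = 168*1000 * 14.3e-6 * 762 = 1830.6288 MPa


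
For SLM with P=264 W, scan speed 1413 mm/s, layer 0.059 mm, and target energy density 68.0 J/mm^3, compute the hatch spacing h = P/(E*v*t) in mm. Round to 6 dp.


h = 264 / (68.0*1413*0.059) = 0.046569 mm


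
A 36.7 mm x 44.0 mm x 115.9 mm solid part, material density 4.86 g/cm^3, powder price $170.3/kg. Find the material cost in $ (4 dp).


V = 36.7 * 44.0 * 115.9 = 187155.32 mm^3 = 187.15532 cm^3
Mass = 187.15532 * 4.86 / 1000 = 0.90957486 kg
Cost = 0.90957486 * 170.3 = 154.9006 $


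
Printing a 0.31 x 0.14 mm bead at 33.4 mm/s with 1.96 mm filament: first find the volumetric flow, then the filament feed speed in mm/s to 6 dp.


Q = 0.31 * 0.14 * 33.4 = 1.44956 mm^3/s
A_fil = pi*(1.96/2)^2 = 3.01718558 mm^2
v_feed = 1.44956 / 3.01718558 = 0.480434 mm/s


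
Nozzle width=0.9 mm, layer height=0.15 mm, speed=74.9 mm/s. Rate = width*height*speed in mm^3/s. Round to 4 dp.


Rate = 0.9 * 0.15 * 74.9 = 10.1115 mm^3/s


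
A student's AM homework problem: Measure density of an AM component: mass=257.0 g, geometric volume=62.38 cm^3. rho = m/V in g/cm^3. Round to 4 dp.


rho = 257.0 / 62.38 = 4.1199 g/cm^3


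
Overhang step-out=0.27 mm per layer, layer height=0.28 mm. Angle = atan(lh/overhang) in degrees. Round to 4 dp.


angle = atan(0.28/0.27) = 46.0416 degrees


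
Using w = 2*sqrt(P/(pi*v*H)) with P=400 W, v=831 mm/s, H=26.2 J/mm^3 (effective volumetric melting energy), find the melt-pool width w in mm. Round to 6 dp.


w = 2*sqrt(400/(pi*831*26.2)) = 0.152945 mm


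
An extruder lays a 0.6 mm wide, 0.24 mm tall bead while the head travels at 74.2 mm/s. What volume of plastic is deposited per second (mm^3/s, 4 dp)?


Rate = 0.6 * 0.24 * 74.2 = 10.6848 mm^3/s


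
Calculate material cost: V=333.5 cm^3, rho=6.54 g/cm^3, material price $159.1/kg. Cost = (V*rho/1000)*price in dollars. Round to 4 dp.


Mass = 333.5*6.54/1000 = 2.18109 kg
Cost = 2.18109 * 159.1 = 347.0114 $


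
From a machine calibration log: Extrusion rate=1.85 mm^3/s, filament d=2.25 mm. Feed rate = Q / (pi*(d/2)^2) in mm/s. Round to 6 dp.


A = pi*(2.25/2)^2 = 3.976078
v = 1.85 / 3.976078 = 0.465283 mm/s


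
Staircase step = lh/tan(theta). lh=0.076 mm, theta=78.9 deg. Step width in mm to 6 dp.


step = 0.076 / tan(78.9) = 0.014911 mm


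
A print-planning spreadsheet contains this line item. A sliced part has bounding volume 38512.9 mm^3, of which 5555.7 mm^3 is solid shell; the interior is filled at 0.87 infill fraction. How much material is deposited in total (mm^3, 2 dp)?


V_infill = (38512.9 - 5555.7) * 0.87 = 28672.76
V_total = 5555.7 + 28672.76 = 34228.46 mm^3


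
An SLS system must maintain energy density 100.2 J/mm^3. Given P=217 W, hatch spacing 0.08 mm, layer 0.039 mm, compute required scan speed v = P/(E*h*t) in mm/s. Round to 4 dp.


v = 217 / (100.2*0.08*0.039) = 694.1246 mm/s


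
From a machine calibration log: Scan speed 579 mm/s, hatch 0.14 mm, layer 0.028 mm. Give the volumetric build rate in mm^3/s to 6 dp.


Rate = 579 * 0.14 * 0.028 = 2.26968 mm^3/s


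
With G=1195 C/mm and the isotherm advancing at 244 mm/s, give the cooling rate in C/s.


CR = 1195 * 244 = 291580 C/s


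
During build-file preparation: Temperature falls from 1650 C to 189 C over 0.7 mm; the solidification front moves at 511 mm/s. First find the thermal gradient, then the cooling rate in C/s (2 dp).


G = (1650-189)/0.7 = 2087.14285714 C/mm
CR = 2087.14285714 * 511 = 1066530.0 C/s


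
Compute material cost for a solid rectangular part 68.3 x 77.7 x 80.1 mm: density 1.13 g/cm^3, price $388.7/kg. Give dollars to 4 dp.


V = 68.3 * 77.7 * 80.1 = 425083.491 mm^3 = 425.083491 cm^3
Mass = 425.083491 * 1.13 / 1000 = 0.48034434 kg
Cost = 0.48034434 * 388.7 = 186.7098 $


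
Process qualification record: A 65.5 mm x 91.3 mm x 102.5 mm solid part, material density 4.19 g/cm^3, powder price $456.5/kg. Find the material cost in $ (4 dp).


V = 65.5 * 91.3 * 102.5 = 612965.375 mm^3 = 612.965375 cm^3
Mass = 612.965375 * 4.19 / 1000 = 2.56832492 kg
Cost = 2.56832492 * 456.5 = 1172.4403 $


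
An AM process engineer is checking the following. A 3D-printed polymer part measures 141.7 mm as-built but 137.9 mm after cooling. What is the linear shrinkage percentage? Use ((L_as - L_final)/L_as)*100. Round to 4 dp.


Shrinkage = ((141.7-137.9)/141.7)*100 = 2.6817 %


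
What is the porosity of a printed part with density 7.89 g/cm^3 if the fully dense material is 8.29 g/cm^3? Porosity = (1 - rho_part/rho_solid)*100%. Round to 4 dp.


Porosity = (1-7.89/8.29)*100 = 4.8251 %


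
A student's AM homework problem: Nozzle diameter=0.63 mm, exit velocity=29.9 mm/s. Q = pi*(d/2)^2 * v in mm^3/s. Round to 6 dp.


A = pi*(0.63/2)^2 = 0.31172453 mm^2
Q = 0.31172453 * 29.9 = 9.320563 mm^3/s


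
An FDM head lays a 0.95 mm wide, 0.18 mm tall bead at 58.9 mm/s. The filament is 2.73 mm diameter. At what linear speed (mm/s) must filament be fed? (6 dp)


Q = 0.95 * 0.18 * 58.9 = 10.0719 mm^3/s
A_fil = pi*(2.73/2)^2 = 5.85349397 mm^2
v_feed = 10.0719 / 5.85349397 = 1.720665 mm/s


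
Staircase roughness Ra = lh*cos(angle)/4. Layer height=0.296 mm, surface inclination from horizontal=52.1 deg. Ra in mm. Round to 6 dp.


Ra = 0.296 * cos(52.1) / 4 = 0.045457 mm


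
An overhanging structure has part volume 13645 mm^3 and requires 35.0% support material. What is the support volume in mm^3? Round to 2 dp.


V_support = 13645 * 0.35 = 4775.75 mm^3


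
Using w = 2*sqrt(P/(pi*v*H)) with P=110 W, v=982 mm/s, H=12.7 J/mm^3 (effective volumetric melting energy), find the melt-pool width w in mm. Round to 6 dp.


w = 2*sqrt(110/(pi*982*12.7)) = 0.105973 mm


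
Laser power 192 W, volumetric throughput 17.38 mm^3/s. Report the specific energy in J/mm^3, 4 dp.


SE = 192 / 17.38 = 11.0472 J/mm^3


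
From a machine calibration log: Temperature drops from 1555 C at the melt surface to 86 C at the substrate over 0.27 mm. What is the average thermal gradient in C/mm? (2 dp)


G = (1555-86)/0.27 = 5440.74 C/mm


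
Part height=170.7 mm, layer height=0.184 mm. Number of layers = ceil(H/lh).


Layers = ceil(170.7/0.184) = 928


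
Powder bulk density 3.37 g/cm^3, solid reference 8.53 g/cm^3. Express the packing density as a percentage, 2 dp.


Packing = (3.37/8.53)*100 = 39.51 %


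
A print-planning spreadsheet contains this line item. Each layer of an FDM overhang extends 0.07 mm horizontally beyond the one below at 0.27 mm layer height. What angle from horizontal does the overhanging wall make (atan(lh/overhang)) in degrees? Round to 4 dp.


angle = atan(0.27/0.07) = 75.4655 degrees


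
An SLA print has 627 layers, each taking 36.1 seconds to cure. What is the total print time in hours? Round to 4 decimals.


t = 627 * 36.1 / 3600 = 6.2874 hrs


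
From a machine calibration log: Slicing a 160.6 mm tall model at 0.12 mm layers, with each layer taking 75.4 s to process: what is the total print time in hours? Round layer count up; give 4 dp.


Layers = ceil(160.6/0.12) = 1339
t = 1339 * 75.4 / 3600 = 28.0446 hrs


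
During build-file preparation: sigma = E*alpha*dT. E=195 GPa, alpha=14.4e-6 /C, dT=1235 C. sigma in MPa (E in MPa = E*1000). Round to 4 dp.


sigma = 195*1000 * 14.4e-6 * 1235 = 3467.88 MPa


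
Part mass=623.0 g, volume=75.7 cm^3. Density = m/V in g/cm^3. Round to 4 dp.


rho = 623.0 / 75.7 = 8.2299 g/cm^3


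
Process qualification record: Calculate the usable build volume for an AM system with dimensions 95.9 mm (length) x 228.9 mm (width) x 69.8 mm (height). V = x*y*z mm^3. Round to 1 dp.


V = 95.9 * 228.9 * 69.8 = 1532215.4 mm^3


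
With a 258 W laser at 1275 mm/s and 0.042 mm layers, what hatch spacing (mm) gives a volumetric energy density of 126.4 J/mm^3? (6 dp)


h = 258 / (126.4*1275*0.042) = 0.038117 mm


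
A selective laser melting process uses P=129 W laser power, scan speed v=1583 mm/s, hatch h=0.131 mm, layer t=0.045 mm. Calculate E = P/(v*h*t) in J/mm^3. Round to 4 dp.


E = 129 / (1583*0.131*0.045) = 13.8237 J/mm^3


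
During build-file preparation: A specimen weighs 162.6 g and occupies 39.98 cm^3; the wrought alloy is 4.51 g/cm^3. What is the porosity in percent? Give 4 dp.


rho_part = 162.6 / 39.98 = 4.06703352 g/cm^3
Porosity = (1 - 4.06703352/4.51)*100 = 9.8219 %


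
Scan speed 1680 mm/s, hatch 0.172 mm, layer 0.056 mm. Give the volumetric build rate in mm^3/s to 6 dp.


Rate = 1680 * 0.172 * 0.056 = 16.18176 mm^3/s


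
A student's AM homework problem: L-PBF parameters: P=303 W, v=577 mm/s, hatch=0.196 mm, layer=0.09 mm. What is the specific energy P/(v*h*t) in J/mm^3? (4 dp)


Build rate = 577 * 0.196 * 0.09 = 10.17828 mm^3/s
SE = 303 / 10.17828 = 29.7693 J/mm^3


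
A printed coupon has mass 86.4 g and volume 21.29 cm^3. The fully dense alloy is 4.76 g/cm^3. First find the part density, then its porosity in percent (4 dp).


rho_part = 86.4 / 21.29 = 4.05824331 g/cm^3
Porosity = (1 - 4.05824331/4.76)*100 = 14.7428 %


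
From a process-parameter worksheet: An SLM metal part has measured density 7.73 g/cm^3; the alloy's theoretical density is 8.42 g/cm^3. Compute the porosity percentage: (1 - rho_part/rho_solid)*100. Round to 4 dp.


Porosity = (1-7.73/8.42)*100 = 8.1948 %


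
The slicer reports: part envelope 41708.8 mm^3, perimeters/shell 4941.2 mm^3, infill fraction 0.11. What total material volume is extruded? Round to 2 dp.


V_infill = (41708.8 - 4941.2) * 0.11 = 4044.44
V_total = 4941.2 + 4044.44 = 8985.64 mm^3


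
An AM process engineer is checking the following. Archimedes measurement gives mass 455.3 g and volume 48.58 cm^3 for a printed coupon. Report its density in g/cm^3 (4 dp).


rho = 455.3 / 48.58 = 9.3722 g/cm^3


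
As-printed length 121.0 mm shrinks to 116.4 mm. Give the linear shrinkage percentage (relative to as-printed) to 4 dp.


Shrinkage = ((121.0-116.4)/121.0)*100 = 3.8017 %


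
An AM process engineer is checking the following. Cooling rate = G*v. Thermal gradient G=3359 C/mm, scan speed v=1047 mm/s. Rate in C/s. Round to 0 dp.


CR = 3359 * 1047 = 3516873 C/s


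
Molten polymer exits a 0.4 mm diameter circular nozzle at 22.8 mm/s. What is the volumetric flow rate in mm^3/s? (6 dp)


A = pi*(0.4/2)^2 = 0.12566371 mm^2
Q = 0.12566371 * 22.8 = 2.865133 mm^3/s


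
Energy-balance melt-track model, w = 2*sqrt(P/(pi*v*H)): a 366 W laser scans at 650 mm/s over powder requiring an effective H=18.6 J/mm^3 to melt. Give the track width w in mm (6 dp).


w = 2*sqrt(366/(pi*650*18.6)) = 0.196328 mm


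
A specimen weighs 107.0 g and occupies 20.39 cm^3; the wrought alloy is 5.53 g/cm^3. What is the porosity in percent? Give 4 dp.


rho_part = 107.0 / 20.39 = 5.24767043 g/cm^3
Porosity = (1 - 5.24767043/5.53)*100 = 5.1054 %


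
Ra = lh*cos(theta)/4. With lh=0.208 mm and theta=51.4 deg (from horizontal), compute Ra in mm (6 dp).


Ra = 0.208 * cos(51.4) / 4 = 0.032442 mm


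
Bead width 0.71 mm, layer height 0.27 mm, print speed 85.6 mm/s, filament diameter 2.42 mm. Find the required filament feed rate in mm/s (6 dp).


Q = 0.71 * 0.27 * 85.6 = 16.40952 mm^3/s
A_fil = pi*(2.42/2)^2 = 4.5996058 mm^2
v_feed = 16.40952 / 4.5996058 = 3.567593 mm/s


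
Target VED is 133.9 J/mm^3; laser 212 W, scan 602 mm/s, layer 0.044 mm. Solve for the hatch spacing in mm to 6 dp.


h = 212 / (133.9*602*0.044) = 0.059773 mm


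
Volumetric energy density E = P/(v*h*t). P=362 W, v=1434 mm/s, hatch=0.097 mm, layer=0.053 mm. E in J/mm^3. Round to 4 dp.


E = 362 / (1434*0.097*0.053) = 49.1034 J/mm^3


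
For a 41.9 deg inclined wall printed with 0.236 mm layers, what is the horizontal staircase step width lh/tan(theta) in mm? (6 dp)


step = 0.236 / tan(41.9) = 0.263026 mm


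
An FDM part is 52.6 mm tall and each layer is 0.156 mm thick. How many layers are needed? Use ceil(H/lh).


Layers = ceil(52.6/0.156) = 338


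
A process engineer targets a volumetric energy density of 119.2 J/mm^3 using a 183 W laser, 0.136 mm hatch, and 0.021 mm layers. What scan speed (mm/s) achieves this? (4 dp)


v = 183 / (119.2*0.136*0.021) = 537.5472 mm/s


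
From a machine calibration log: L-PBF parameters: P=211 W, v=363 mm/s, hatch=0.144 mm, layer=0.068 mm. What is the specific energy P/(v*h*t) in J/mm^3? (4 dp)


Build rate = 363 * 0.144 * 0.068 = 3.554496 mm^3/s
SE = 211 / 3.554496 = 59.3614 J/mm^3


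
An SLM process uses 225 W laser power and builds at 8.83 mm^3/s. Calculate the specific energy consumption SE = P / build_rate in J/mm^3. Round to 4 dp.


SE = 225 / 8.83 = 25.4813 J/mm^3


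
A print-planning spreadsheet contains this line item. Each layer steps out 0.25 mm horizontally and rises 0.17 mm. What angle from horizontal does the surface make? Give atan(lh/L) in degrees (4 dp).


angle = atan(0.17/0.25) = 34.2157 degrees


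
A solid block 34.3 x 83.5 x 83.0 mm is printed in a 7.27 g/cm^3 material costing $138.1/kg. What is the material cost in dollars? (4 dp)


V = 34.3 * 83.5 * 83.0 = 237716.15 mm^3 = 237.71615 cm^3
Mass = 237.71615 * 7.27 / 1000 = 1.72819641 kg
Cost = 1.72819641 * 138.1 = 238.6639 $


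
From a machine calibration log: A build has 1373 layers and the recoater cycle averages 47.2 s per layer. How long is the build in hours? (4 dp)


t = 1373 * 47.2 / 3600 = 18.0016 hrs


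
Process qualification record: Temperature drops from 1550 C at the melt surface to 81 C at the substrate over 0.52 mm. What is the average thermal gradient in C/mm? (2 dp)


G = (1550-81)/0.52 = 2825.0 C/mm


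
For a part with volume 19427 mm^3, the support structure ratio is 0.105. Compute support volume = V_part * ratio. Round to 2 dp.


V_support = 19427 * 0.105 = 2039.84 mm^3


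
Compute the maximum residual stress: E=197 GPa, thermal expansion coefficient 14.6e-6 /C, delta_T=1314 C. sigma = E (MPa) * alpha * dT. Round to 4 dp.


sigma = 197*1000 * 14.6e-6 * 1314 = 3779.3268 MPa
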